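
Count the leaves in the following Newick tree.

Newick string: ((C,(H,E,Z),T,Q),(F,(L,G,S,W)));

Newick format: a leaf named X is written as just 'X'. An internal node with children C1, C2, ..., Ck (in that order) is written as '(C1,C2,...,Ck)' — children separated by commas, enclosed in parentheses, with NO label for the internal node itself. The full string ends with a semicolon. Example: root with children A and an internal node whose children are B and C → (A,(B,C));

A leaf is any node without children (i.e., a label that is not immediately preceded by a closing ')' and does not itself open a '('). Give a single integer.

Answer: 11

Derivation:
Newick: ((C,(H,E,Z),T,Q),(F,(L,G,S,W)));
Scan left-to-right; a leaf is any maximal label run not followed by '(':
  pos 2: leaf 'C' → count = 1
  pos 5: leaf 'H' → count = 2
  pos 7: leaf 'E' → count = 3
  pos 9: leaf 'Z' → count = 4
  pos 12: leaf 'T' → count = 5
  pos 14: leaf 'Q' → count = 6
  pos 18: leaf 'F' → count = 7
  pos 21: leaf 'L' → count = 8
  pos 23: leaf 'G' → count = 9
  pos 25: leaf 'S' → count = 10
  pos 27: leaf 'W' → count = 11
Total leaves: 11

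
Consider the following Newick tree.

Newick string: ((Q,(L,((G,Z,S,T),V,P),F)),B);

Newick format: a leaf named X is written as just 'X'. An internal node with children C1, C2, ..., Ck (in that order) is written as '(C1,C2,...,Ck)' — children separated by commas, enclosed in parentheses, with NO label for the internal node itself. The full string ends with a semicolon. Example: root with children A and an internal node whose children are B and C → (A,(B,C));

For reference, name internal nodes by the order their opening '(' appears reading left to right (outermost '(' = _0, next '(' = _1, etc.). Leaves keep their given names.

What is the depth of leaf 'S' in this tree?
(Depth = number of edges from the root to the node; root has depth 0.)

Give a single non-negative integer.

Answer: 5

Derivation:
Newick: ((Q,(L,((G,Z,S,T),V,P),F)),B);
Naming internals by '(' encounter order: outermost '(' = _0, next = _1, ...
Query node: S
Path from root: _0 -> _1 -> _2 -> _3 -> _4 -> S
Depth of S: 5 (number of edges from root)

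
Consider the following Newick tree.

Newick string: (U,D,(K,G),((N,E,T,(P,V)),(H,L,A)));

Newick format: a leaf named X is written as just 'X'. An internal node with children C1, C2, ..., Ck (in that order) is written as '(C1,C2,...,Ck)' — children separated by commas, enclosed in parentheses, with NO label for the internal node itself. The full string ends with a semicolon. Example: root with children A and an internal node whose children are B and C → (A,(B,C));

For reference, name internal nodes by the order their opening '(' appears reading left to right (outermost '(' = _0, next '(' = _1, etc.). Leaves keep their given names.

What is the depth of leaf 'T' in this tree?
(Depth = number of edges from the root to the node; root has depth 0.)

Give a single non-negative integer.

Answer: 3

Derivation:
Newick: (U,D,(K,G),((N,E,T,(P,V)),(H,L,A)));
Naming internals by '(' encounter order: outermost '(' = _0, next = _1, ...
Query node: T
Path from root: _0 -> _2 -> _3 -> T
Depth of T: 3 (number of edges from root)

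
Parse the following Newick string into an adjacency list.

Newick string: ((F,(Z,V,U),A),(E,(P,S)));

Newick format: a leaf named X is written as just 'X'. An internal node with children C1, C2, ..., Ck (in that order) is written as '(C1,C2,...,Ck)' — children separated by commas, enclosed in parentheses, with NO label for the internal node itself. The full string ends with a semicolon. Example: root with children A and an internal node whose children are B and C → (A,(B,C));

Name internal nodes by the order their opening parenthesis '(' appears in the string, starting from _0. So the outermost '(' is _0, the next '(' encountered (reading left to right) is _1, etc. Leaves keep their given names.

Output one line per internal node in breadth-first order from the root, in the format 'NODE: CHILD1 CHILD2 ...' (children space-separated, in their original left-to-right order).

Input: ((F,(Z,V,U),A),(E,(P,S)));
Scanning left-to-right, naming '(' by encounter order:
  pos 0: '(' -> open internal node _0 (depth 1)
  pos 1: '(' -> open internal node _1 (depth 2)
  pos 4: '(' -> open internal node _2 (depth 3)
  pos 10: ')' -> close internal node _2 (now at depth 2)
  pos 13: ')' -> close internal node _1 (now at depth 1)
  pos 15: '(' -> open internal node _3 (depth 2)
  pos 18: '(' -> open internal node _4 (depth 3)
  pos 22: ')' -> close internal node _4 (now at depth 2)
  pos 23: ')' -> close internal node _3 (now at depth 1)
  pos 24: ')' -> close internal node _0 (now at depth 0)
Total internal nodes: 5
BFS adjacency from root:
  _0: _1 _3
  _1: F _2 A
  _3: E _4
  _2: Z V U
  _4: P S

Answer: _0: _1 _3
_1: F _2 A
_3: E _4
_2: Z V U
_4: P S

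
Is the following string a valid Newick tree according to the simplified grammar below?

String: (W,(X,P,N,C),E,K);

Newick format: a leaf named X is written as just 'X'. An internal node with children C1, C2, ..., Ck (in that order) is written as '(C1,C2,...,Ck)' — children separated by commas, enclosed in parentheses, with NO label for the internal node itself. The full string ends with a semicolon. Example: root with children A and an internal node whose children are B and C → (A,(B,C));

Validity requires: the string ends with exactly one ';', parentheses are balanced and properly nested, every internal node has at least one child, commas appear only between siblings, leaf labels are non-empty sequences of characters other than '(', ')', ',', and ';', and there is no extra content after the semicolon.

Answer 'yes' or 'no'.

Input: (W,(X,P,N,C),E,K);
Paren balance: 2 '(' vs 2 ')' OK
Ends with single ';': True
Full parse: OK
Valid: True

Answer: yes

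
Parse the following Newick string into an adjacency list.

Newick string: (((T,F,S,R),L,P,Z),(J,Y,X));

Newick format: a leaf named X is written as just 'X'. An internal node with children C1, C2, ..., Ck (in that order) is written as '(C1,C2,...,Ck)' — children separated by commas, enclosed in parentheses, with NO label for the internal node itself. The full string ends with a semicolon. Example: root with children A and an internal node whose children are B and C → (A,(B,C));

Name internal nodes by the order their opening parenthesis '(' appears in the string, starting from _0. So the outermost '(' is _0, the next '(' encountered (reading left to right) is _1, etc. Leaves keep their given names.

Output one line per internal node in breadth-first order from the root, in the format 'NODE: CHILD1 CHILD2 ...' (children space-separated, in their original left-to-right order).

Input: (((T,F,S,R),L,P,Z),(J,Y,X));
Scanning left-to-right, naming '(' by encounter order:
  pos 0: '(' -> open internal node _0 (depth 1)
  pos 1: '(' -> open internal node _1 (depth 2)
  pos 2: '(' -> open internal node _2 (depth 3)
  pos 10: ')' -> close internal node _2 (now at depth 2)
  pos 17: ')' -> close internal node _1 (now at depth 1)
  pos 19: '(' -> open internal node _3 (depth 2)
  pos 25: ')' -> close internal node _3 (now at depth 1)
  pos 26: ')' -> close internal node _0 (now at depth 0)
Total internal nodes: 4
BFS adjacency from root:
  _0: _1 _3
  _1: _2 L P Z
  _3: J Y X
  _2: T F S R

Answer: _0: _1 _3
_1: _2 L P Z
_3: J Y X
_2: T F S R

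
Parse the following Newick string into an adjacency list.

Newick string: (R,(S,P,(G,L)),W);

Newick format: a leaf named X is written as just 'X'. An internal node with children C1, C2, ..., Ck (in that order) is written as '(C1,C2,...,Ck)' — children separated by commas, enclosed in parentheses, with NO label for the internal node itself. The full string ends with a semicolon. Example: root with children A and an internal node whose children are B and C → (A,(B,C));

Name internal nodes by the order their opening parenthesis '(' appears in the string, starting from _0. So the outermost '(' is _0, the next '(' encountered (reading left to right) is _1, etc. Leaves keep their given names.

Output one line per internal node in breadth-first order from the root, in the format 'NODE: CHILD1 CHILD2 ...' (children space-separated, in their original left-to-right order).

Answer: _0: R _1 W
_1: S P _2
_2: G L

Derivation:
Input: (R,(S,P,(G,L)),W);
Scanning left-to-right, naming '(' by encounter order:
  pos 0: '(' -> open internal node _0 (depth 1)
  pos 3: '(' -> open internal node _1 (depth 2)
  pos 8: '(' -> open internal node _2 (depth 3)
  pos 12: ')' -> close internal node _2 (now at depth 2)
  pos 13: ')' -> close internal node _1 (now at depth 1)
  pos 16: ')' -> close internal node _0 (now at depth 0)
Total internal nodes: 3
BFS adjacency from root:
  _0: R _1 W
  _1: S P _2
  _2: G L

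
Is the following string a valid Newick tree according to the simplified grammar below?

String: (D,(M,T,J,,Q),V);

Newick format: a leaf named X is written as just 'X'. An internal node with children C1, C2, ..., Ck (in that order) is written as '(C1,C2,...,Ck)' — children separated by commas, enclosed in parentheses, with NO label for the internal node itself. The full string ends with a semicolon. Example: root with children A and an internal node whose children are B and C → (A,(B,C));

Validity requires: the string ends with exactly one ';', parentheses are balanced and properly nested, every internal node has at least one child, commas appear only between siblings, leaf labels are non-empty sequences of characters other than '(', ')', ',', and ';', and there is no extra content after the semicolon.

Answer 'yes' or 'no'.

Input: (D,(M,T,J,,Q),V);
Paren balance: 2 '(' vs 2 ')' OK
Ends with single ';': True
Full parse: FAILS (empty leaf label at pos 10)
Valid: False

Answer: no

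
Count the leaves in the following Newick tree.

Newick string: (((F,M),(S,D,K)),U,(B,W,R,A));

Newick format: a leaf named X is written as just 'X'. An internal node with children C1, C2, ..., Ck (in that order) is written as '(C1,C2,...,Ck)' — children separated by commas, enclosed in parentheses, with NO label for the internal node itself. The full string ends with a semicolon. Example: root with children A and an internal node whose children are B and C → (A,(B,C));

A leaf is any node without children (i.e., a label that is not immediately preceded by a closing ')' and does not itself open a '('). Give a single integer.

Newick: (((F,M),(S,D,K)),U,(B,W,R,A));
Scan left-to-right; a leaf is any maximal label run not followed by '(':
  pos 3: leaf 'F' → count = 1
  pos 5: leaf 'M' → count = 2
  pos 9: leaf 'S' → count = 3
  pos 11: leaf 'D' → count = 4
  pos 13: leaf 'K' → count = 5
  pos 17: leaf 'U' → count = 6
  pos 20: leaf 'B' → count = 7
  pos 22: leaf 'W' → count = 8
  pos 24: leaf 'R' → count = 9
  pos 26: leaf 'A' → count = 10
Total leaves: 10

Answer: 10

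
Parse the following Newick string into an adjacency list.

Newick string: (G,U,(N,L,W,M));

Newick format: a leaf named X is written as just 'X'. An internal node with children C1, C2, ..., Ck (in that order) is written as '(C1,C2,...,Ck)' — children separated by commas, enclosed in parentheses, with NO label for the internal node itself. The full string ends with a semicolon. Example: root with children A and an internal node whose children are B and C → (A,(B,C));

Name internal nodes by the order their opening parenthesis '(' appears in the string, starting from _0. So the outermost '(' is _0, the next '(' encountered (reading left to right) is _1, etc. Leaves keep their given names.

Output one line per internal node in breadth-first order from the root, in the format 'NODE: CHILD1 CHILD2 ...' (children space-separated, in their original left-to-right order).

Answer: _0: G U _1
_1: N L W M

Derivation:
Input: (G,U,(N,L,W,M));
Scanning left-to-right, naming '(' by encounter order:
  pos 0: '(' -> open internal node _0 (depth 1)
  pos 5: '(' -> open internal node _1 (depth 2)
  pos 13: ')' -> close internal node _1 (now at depth 1)
  pos 14: ')' -> close internal node _0 (now at depth 0)
Total internal nodes: 2
BFS adjacency from root:
  _0: G U _1
  _1: N L W M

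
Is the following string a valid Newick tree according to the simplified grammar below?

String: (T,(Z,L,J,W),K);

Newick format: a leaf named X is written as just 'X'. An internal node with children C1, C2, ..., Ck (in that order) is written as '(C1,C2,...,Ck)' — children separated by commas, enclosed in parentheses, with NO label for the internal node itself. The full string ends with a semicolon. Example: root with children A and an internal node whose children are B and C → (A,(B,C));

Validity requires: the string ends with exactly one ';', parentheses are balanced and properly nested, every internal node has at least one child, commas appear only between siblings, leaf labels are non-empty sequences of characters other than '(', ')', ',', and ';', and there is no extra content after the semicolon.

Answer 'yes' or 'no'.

Input: (T,(Z,L,J,W),K);
Paren balance: 2 '(' vs 2 ')' OK
Ends with single ';': True
Full parse: OK
Valid: True

Answer: yes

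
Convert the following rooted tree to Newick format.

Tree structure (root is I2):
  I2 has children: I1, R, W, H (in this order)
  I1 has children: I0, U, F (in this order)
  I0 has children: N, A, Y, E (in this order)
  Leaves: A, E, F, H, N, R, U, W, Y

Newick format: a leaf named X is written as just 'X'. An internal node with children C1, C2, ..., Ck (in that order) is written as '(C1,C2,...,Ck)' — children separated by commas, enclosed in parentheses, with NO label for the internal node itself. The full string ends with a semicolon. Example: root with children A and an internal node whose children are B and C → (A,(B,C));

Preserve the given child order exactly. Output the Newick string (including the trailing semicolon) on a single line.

Answer: (((N,A,Y,E),U,F),R,W,H);

Derivation:
internal I2 with children ['I1', 'R', 'W', 'H']
  internal I1 with children ['I0', 'U', 'F']
    internal I0 with children ['N', 'A', 'Y', 'E']
      leaf 'N' → 'N'
      leaf 'A' → 'A'
      leaf 'Y' → 'Y'
      leaf 'E' → 'E'
    → '(N,A,Y,E)'
    leaf 'U' → 'U'
    leaf 'F' → 'F'
  → '((N,A,Y,E),U,F)'
  leaf 'R' → 'R'
  leaf 'W' → 'W'
  leaf 'H' → 'H'
→ '(((N,A,Y,E),U,F),R,W,H)'
Final: (((N,A,Y,E),U,F),R,W,H);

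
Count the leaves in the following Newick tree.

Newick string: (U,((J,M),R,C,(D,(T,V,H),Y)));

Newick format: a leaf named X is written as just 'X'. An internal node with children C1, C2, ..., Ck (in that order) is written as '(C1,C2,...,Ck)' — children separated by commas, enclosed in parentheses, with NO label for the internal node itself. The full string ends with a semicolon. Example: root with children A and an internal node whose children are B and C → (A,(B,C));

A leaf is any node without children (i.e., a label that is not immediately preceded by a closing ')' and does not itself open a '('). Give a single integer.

Newick: (U,((J,M),R,C,(D,(T,V,H),Y)));
Scan left-to-right; a leaf is any maximal label run not followed by '(':
  pos 1: leaf 'U' → count = 1
  pos 5: leaf 'J' → count = 2
  pos 7: leaf 'M' → count = 3
  pos 10: leaf 'R' → count = 4
  pos 12: leaf 'C' → count = 5
  pos 15: leaf 'D' → count = 6
  pos 18: leaf 'T' → count = 7
  pos 20: leaf 'V' → count = 8
  pos 22: leaf 'H' → count = 9
  pos 25: leaf 'Y' → count = 10
Total leaves: 10

Answer: 10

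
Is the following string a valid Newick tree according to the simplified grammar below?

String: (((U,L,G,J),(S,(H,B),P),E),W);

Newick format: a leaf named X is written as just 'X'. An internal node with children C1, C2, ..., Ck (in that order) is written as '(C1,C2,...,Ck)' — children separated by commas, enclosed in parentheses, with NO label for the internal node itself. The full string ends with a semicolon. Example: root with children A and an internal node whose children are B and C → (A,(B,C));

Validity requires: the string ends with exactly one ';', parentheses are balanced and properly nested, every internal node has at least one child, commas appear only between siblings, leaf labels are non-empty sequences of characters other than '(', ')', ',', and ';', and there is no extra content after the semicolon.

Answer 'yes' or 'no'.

Answer: yes

Derivation:
Input: (((U,L,G,J),(S,(H,B),P),E),W);
Paren balance: 5 '(' vs 5 ')' OK
Ends with single ';': True
Full parse: OK
Valid: True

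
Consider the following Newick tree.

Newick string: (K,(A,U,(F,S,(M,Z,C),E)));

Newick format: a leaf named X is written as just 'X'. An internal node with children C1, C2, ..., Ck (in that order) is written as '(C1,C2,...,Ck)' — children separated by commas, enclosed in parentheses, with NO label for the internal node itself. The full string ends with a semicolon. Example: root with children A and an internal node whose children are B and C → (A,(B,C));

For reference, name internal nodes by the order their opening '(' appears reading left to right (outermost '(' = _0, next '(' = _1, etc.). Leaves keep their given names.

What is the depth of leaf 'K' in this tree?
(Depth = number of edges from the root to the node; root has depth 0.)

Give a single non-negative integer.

Answer: 1

Derivation:
Newick: (K,(A,U,(F,S,(M,Z,C),E)));
Naming internals by '(' encounter order: outermost '(' = _0, next = _1, ...
Query node: K
Path from root: _0 -> K
Depth of K: 1 (number of edges from root)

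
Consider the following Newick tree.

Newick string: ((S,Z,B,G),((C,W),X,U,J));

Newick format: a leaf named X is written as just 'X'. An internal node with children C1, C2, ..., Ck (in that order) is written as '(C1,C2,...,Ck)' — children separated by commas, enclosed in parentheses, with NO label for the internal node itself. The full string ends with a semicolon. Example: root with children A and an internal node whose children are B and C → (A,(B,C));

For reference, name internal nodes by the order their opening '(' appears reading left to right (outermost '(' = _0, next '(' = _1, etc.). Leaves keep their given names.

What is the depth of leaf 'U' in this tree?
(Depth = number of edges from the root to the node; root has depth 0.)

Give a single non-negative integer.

Answer: 2

Derivation:
Newick: ((S,Z,B,G),((C,W),X,U,J));
Naming internals by '(' encounter order: outermost '(' = _0, next = _1, ...
Query node: U
Path from root: _0 -> _2 -> U
Depth of U: 2 (number of edges from root)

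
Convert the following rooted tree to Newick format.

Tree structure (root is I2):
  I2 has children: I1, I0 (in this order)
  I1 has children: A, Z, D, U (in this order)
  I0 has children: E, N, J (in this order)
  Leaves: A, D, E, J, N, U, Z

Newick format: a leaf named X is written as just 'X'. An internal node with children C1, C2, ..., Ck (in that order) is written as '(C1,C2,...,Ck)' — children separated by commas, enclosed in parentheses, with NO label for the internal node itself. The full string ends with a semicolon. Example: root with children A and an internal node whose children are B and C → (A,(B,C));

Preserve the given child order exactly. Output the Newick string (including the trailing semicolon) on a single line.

internal I2 with children ['I1', 'I0']
  internal I1 with children ['A', 'Z', 'D', 'U']
    leaf 'A' → 'A'
    leaf 'Z' → 'Z'
    leaf 'D' → 'D'
    leaf 'U' → 'U'
  → '(A,Z,D,U)'
  internal I0 with children ['E', 'N', 'J']
    leaf 'E' → 'E'
    leaf 'N' → 'N'
    leaf 'J' → 'J'
  → '(E,N,J)'
→ '((A,Z,D,U),(E,N,J))'
Final: ((A,Z,D,U),(E,N,J));

Answer: ((A,Z,D,U),(E,N,J));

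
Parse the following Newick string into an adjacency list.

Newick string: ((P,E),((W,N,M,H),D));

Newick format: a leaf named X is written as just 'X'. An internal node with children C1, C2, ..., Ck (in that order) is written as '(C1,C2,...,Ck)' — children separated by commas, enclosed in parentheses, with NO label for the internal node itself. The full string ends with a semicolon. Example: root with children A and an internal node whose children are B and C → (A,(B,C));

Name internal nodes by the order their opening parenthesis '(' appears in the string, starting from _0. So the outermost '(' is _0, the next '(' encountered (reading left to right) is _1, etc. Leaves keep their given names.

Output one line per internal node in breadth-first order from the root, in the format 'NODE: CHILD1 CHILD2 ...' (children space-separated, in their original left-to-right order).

Answer: _0: _1 _2
_1: P E
_2: _3 D
_3: W N M H

Derivation:
Input: ((P,E),((W,N,M,H),D));
Scanning left-to-right, naming '(' by encounter order:
  pos 0: '(' -> open internal node _0 (depth 1)
  pos 1: '(' -> open internal node _1 (depth 2)
  pos 5: ')' -> close internal node _1 (now at depth 1)
  pos 7: '(' -> open internal node _2 (depth 2)
  pos 8: '(' -> open internal node _3 (depth 3)
  pos 16: ')' -> close internal node _3 (now at depth 2)
  pos 19: ')' -> close internal node _2 (now at depth 1)
  pos 20: ')' -> close internal node _0 (now at depth 0)
Total internal nodes: 4
BFS adjacency from root:
  _0: _1 _2
  _1: P E
  _2: _3 D
  _3: W N M H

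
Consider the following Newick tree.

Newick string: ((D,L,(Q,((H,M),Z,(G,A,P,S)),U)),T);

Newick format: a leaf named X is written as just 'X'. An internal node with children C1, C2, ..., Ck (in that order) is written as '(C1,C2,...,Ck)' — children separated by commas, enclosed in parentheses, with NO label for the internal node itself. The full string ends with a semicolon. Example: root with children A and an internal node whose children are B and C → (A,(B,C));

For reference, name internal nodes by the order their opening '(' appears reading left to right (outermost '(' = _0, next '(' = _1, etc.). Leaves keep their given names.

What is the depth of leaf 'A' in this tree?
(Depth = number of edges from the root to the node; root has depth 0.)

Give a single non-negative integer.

Newick: ((D,L,(Q,((H,M),Z,(G,A,P,S)),U)),T);
Naming internals by '(' encounter order: outermost '(' = _0, next = _1, ...
Query node: A
Path from root: _0 -> _1 -> _2 -> _3 -> _5 -> A
Depth of A: 5 (number of edges from root)

Answer: 5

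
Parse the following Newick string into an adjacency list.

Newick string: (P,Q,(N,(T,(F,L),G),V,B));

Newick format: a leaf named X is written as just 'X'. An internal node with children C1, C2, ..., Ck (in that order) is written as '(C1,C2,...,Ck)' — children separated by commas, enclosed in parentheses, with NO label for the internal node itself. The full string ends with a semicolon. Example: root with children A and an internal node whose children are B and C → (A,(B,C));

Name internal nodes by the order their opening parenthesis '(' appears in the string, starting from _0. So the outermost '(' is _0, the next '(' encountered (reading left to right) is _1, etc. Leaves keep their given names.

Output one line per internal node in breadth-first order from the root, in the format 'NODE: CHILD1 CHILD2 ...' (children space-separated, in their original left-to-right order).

Input: (P,Q,(N,(T,(F,L),G),V,B));
Scanning left-to-right, naming '(' by encounter order:
  pos 0: '(' -> open internal node _0 (depth 1)
  pos 5: '(' -> open internal node _1 (depth 2)
  pos 8: '(' -> open internal node _2 (depth 3)
  pos 11: '(' -> open internal node _3 (depth 4)
  pos 15: ')' -> close internal node _3 (now at depth 3)
  pos 18: ')' -> close internal node _2 (now at depth 2)
  pos 23: ')' -> close internal node _1 (now at depth 1)
  pos 24: ')' -> close internal node _0 (now at depth 0)
Total internal nodes: 4
BFS adjacency from root:
  _0: P Q _1
  _1: N _2 V B
  _2: T _3 G
  _3: F L

Answer: _0: P Q _1
_1: N _2 V B
_2: T _3 G
_3: F L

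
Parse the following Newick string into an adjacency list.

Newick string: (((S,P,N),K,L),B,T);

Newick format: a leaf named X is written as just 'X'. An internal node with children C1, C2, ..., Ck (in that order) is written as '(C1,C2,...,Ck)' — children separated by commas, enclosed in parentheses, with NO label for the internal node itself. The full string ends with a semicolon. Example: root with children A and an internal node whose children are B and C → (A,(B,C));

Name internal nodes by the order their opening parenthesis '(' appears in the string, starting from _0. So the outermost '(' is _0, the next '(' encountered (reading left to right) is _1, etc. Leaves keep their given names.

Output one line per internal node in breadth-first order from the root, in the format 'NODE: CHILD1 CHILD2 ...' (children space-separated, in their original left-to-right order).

Answer: _0: _1 B T
_1: _2 K L
_2: S P N

Derivation:
Input: (((S,P,N),K,L),B,T);
Scanning left-to-right, naming '(' by encounter order:
  pos 0: '(' -> open internal node _0 (depth 1)
  pos 1: '(' -> open internal node _1 (depth 2)
  pos 2: '(' -> open internal node _2 (depth 3)
  pos 8: ')' -> close internal node _2 (now at depth 2)
  pos 13: ')' -> close internal node _1 (now at depth 1)
  pos 18: ')' -> close internal node _0 (now at depth 0)
Total internal nodes: 3
BFS adjacency from root:
  _0: _1 B T
  _1: _2 K L
  _2: S P N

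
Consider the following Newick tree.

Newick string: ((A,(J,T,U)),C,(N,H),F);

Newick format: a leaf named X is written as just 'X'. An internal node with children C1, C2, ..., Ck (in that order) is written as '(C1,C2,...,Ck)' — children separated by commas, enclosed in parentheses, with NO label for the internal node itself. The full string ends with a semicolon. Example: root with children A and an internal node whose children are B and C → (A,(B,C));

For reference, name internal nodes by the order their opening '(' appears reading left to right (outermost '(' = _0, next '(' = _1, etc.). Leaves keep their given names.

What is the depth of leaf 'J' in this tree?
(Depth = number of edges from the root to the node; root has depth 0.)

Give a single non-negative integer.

Answer: 3

Derivation:
Newick: ((A,(J,T,U)),C,(N,H),F);
Naming internals by '(' encounter order: outermost '(' = _0, next = _1, ...
Query node: J
Path from root: _0 -> _1 -> _2 -> J
Depth of J: 3 (number of edges from root)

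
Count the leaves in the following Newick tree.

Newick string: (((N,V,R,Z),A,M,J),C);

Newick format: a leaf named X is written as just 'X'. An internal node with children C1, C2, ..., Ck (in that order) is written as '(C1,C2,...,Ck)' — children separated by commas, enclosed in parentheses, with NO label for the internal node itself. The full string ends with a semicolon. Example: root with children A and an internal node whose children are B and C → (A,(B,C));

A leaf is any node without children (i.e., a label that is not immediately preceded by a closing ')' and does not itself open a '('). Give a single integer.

Newick: (((N,V,R,Z),A,M,J),C);
Scan left-to-right; a leaf is any maximal label run not followed by '(':
  pos 3: leaf 'N' → count = 1
  pos 5: leaf 'V' → count = 2
  pos 7: leaf 'R' → count = 3
  pos 9: leaf 'Z' → count = 4
  pos 12: leaf 'A' → count = 5
  pos 14: leaf 'M' → count = 6
  pos 16: leaf 'J' → count = 7
  pos 19: leaf 'C' → count = 8
Total leaves: 8

Answer: 8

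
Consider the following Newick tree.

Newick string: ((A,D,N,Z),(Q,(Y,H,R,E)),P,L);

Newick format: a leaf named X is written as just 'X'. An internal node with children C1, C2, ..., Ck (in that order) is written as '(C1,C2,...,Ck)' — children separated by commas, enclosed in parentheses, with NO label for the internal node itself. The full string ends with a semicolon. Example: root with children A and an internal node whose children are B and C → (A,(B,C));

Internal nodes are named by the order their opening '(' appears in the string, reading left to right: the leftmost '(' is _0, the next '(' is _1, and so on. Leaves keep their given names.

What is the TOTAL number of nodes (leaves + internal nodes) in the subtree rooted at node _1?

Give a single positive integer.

Answer: 5

Derivation:
Newick: ((A,D,N,Z),(Q,(Y,H,R,E)),P,L);
Locate _1: it is the '(' at position 1 (the 2nd '(' reading left to right).
Query: subtree rooted at _1
_1: subtree_size = 1 + 4
  A: subtree_size = 1 + 0
  D: subtree_size = 1 + 0
  N: subtree_size = 1 + 0
  Z: subtree_size = 1 + 0
Total subtree size of _1: 5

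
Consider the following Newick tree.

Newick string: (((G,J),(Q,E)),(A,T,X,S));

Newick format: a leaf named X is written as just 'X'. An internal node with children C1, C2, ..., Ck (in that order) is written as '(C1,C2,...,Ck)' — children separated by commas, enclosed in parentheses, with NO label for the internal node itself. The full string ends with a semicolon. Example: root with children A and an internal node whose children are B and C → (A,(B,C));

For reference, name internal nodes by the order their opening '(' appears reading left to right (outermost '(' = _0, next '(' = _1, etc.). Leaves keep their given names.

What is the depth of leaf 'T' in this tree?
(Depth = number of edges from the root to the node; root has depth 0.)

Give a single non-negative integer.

Answer: 2

Derivation:
Newick: (((G,J),(Q,E)),(A,T,X,S));
Naming internals by '(' encounter order: outermost '(' = _0, next = _1, ...
Query node: T
Path from root: _0 -> _4 -> T
Depth of T: 2 (number of edges from root)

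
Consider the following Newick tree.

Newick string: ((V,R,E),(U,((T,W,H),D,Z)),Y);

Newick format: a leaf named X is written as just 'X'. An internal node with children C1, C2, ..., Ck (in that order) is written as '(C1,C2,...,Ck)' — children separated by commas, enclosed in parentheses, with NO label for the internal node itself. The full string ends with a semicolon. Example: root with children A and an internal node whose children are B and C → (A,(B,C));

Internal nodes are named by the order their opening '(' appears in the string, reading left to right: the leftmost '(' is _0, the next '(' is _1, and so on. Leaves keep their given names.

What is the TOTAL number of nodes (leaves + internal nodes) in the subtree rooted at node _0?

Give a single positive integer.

Answer: 15

Derivation:
Newick: ((V,R,E),(U,((T,W,H),D,Z)),Y);
Locate _0: it is the '(' at position 0 (the 1st '(' reading left to right).
Query: subtree rooted at _0
_0: subtree_size = 1 + 14
  _1: subtree_size = 1 + 3
    V: subtree_size = 1 + 0
    R: subtree_size = 1 + 0
    E: subtree_size = 1 + 0
  _2: subtree_size = 1 + 8
    U: subtree_size = 1 + 0
    _3: subtree_size = 1 + 6
      _4: subtree_size = 1 + 3
        T: subtree_size = 1 + 0
        W: subtree_size = 1 + 0
        H: subtree_size = 1 + 0
      D: subtree_size = 1 + 0
      Z: subtree_size = 1 + 0
  Y: subtree_size = 1 + 0
Total subtree size of _0: 15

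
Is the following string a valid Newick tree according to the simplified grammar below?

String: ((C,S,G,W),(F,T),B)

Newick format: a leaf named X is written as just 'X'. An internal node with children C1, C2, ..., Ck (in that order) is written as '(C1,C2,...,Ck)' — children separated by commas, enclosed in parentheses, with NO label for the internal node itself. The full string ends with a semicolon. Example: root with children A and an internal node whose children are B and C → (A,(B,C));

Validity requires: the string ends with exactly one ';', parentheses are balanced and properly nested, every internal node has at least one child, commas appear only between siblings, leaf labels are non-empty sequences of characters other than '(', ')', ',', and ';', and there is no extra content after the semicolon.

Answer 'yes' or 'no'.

Answer: no

Derivation:
Input: ((C,S,G,W),(F,T),B)
Paren balance: 3 '(' vs 3 ')' OK
Ends with single ';': False
Full parse: FAILS (must end with ;)
Valid: False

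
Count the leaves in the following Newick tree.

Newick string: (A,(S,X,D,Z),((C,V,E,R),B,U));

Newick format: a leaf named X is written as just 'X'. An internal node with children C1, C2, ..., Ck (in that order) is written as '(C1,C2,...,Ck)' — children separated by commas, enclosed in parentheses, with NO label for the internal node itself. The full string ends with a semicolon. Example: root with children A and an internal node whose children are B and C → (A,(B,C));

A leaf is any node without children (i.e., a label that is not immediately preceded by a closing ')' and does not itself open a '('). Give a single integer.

Newick: (A,(S,X,D,Z),((C,V,E,R),B,U));
Scan left-to-right; a leaf is any maximal label run not followed by '(':
  pos 1: leaf 'A' → count = 1
  pos 4: leaf 'S' → count = 2
  pos 6: leaf 'X' → count = 3
  pos 8: leaf 'D' → count = 4
  pos 10: leaf 'Z' → count = 5
  pos 15: leaf 'C' → count = 6
  pos 17: leaf 'V' → count = 7
  pos 19: leaf 'E' → count = 8
  pos 21: leaf 'R' → count = 9
  pos 24: leaf 'B' → count = 10
  pos 26: leaf 'U' → count = 11
Total leaves: 11

Answer: 11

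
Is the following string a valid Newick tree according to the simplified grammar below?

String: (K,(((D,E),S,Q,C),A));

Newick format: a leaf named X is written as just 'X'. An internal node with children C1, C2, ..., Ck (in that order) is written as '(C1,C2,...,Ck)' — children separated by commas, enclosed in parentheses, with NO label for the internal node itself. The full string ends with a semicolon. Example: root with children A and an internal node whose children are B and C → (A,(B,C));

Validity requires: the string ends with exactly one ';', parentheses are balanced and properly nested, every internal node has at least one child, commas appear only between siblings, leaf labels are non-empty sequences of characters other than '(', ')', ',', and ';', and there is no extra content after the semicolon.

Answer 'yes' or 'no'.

Answer: yes

Derivation:
Input: (K,(((D,E),S,Q,C),A));
Paren balance: 4 '(' vs 4 ')' OK
Ends with single ';': True
Full parse: OK
Valid: True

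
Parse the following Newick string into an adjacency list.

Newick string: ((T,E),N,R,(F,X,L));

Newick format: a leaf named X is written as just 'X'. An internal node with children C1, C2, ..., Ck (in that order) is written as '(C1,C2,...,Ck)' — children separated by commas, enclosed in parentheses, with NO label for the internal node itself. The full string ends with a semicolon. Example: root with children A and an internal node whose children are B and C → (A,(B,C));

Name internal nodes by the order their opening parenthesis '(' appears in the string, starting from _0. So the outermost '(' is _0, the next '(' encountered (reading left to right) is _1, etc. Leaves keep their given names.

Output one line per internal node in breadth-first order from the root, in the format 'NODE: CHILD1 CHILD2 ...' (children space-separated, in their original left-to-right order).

Answer: _0: _1 N R _2
_1: T E
_2: F X L

Derivation:
Input: ((T,E),N,R,(F,X,L));
Scanning left-to-right, naming '(' by encounter order:
  pos 0: '(' -> open internal node _0 (depth 1)
  pos 1: '(' -> open internal node _1 (depth 2)
  pos 5: ')' -> close internal node _1 (now at depth 1)
  pos 11: '(' -> open internal node _2 (depth 2)
  pos 17: ')' -> close internal node _2 (now at depth 1)
  pos 18: ')' -> close internal node _0 (now at depth 0)
Total internal nodes: 3
BFS adjacency from root:
  _0: _1 N R _2
  _1: T E
  _2: F X L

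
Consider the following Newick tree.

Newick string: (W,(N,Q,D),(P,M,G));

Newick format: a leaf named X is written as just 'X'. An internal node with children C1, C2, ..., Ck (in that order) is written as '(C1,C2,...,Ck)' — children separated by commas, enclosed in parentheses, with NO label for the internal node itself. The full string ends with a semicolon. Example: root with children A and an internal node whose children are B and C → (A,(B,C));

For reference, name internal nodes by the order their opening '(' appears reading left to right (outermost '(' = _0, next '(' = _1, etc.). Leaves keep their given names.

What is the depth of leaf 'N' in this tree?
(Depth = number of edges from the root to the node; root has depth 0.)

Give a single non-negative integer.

Answer: 2

Derivation:
Newick: (W,(N,Q,D),(P,M,G));
Naming internals by '(' encounter order: outermost '(' = _0, next = _1, ...
Query node: N
Path from root: _0 -> _1 -> N
Depth of N: 2 (number of edges from root)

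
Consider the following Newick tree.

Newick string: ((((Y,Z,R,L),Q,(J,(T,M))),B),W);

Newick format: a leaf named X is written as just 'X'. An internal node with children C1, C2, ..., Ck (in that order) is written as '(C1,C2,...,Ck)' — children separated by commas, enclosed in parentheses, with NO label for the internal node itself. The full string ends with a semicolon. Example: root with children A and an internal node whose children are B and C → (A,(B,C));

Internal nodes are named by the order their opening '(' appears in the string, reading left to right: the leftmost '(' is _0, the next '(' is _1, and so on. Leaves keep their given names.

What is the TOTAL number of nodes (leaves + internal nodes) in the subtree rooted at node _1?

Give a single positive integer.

Newick: ((((Y,Z,R,L),Q,(J,(T,M))),B),W);
Locate _1: it is the '(' at position 1 (the 2nd '(' reading left to right).
Query: subtree rooted at _1
_1: subtree_size = 1 + 13
  _2: subtree_size = 1 + 11
    _3: subtree_size = 1 + 4
      Y: subtree_size = 1 + 0
      Z: subtree_size = 1 + 0
      R: subtree_size = 1 + 0
      L: subtree_size = 1 + 0
    Q: subtree_size = 1 + 0
    _4: subtree_size = 1 + 4
      J: subtree_size = 1 + 0
      _5: subtree_size = 1 + 2
        T: subtree_size = 1 + 0
        M: subtree_size = 1 + 0
  B: subtree_size = 1 + 0
Total subtree size of _1: 14

Answer: 14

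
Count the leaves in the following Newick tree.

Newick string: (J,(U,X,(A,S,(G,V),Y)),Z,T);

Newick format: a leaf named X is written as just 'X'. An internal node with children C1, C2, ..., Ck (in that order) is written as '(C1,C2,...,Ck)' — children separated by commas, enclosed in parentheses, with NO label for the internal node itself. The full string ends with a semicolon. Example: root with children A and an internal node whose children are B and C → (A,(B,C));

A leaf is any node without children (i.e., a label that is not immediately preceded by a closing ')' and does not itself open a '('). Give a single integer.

Answer: 10

Derivation:
Newick: (J,(U,X,(A,S,(G,V),Y)),Z,T);
Scan left-to-right; a leaf is any maximal label run not followed by '(':
  pos 1: leaf 'J' → count = 1
  pos 4: leaf 'U' → count = 2
  pos 6: leaf 'X' → count = 3
  pos 9: leaf 'A' → count = 4
  pos 11: leaf 'S' → count = 5
  pos 14: leaf 'G' → count = 6
  pos 16: leaf 'V' → count = 7
  pos 19: leaf 'Y' → count = 8
  pos 23: leaf 'Z' → count = 9
  pos 25: leaf 'T' → count = 10
Total leaves: 10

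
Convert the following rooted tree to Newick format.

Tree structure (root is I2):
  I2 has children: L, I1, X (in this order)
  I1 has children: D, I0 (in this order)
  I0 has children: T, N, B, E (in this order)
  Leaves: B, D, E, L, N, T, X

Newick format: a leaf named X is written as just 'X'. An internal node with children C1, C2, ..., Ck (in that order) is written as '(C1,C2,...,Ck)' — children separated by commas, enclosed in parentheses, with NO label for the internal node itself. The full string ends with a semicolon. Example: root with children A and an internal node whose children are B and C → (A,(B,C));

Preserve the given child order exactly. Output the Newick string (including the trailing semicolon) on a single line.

Answer: (L,(D,(T,N,B,E)),X);

Derivation:
internal I2 with children ['L', 'I1', 'X']
  leaf 'L' → 'L'
  internal I1 with children ['D', 'I0']
    leaf 'D' → 'D'
    internal I0 with children ['T', 'N', 'B', 'E']
      leaf 'T' → 'T'
      leaf 'N' → 'N'
      leaf 'B' → 'B'
      leaf 'E' → 'E'
    → '(T,N,B,E)'
  → '(D,(T,N,B,E))'
  leaf 'X' → 'X'
→ '(L,(D,(T,N,B,E)),X)'
Final: (L,(D,(T,N,B,E)),X);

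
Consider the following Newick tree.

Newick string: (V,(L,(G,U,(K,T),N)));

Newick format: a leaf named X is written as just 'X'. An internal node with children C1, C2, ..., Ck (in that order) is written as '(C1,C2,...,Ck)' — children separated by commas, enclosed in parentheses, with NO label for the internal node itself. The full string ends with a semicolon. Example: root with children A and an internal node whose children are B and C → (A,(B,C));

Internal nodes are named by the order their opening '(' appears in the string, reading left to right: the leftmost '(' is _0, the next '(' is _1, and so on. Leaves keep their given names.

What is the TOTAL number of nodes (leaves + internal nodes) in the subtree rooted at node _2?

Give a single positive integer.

Answer: 7

Derivation:
Newick: (V,(L,(G,U,(K,T),N)));
Locate _2: it is the '(' at position 6 (the 3rd '(' reading left to right).
Query: subtree rooted at _2
_2: subtree_size = 1 + 6
  G: subtree_size = 1 + 0
  U: subtree_size = 1 + 0
  _3: subtree_size = 1 + 2
    K: subtree_size = 1 + 0
    T: subtree_size = 1 + 0
  N: subtree_size = 1 + 0
Total subtree size of _2: 7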